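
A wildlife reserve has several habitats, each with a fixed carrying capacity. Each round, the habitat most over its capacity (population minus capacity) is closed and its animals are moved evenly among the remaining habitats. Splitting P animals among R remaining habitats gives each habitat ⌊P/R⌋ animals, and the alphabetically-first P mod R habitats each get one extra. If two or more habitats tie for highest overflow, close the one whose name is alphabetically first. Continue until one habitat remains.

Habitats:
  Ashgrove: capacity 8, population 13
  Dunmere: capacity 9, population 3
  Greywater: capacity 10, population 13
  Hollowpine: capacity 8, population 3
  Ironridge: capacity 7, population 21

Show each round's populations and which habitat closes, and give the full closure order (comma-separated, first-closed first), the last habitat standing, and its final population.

Round 1: Ashgrove=13 Dunmere=3 Greywater=13 Hollowpine=3 Ironridge=21 → close Ironridge (overflow 14)
  21÷4 = 5 each, +1 to first 1
Round 2: Ashgrove=19 Dunmere=8 Greywater=18 Hollowpine=8 → close Ashgrove (overflow 11)
  19÷3 = 6 each, +1 to first 1
Round 3: Dunmere=15 Greywater=24 Hollowpine=14 → close Greywater (overflow 14)
  24÷2 = 12 each, +1 to first 0
Round 4: Dunmere=27 Hollowpine=26 → close Dunmere (overflow 18)
  27÷1 = 27 each, +1 to first 0

Closure order: Ironridge, Ashgrove, Greywater, Dunmere
Last habitat: Hollowpine with 53 animals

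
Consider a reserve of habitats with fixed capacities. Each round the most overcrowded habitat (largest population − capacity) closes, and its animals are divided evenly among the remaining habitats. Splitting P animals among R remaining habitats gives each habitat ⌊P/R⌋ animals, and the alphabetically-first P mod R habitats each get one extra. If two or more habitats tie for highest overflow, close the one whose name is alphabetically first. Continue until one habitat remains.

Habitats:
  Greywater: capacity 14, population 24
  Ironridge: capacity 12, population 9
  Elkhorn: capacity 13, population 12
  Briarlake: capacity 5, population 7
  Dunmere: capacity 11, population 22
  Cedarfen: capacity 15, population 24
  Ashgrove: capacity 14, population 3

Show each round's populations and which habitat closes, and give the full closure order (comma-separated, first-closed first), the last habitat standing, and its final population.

Closure order: Dunmere, Cedarfen, Greywater, Briarlake, Elkhorn, Ironridge
Last habitat: Ashgrove with 101 animals

Round 1: Ashgrove=3 Briarlake=7 Cedarfen=24 Dunmere=22 Elkhorn=12 Greywater=24 Ironridge=9 → close Dunmere (overflow 11)
  22÷6 = 3 each, +1 to first 4
Round 2: Ashgrove=7 Briarlake=11 Cedarfen=28 Elkhorn=16 Greywater=27 Ironridge=12 → close Cedarfen (overflow 13)
  28÷5 = 5 each, +1 to first 3
Round 3: Ashgrove=13 Briarlake=17 Elkhorn=22 Greywater=32 Ironridge=17 → close Greywater (overflow 18)
  32÷4 = 8 each, +1 to first 0
Round 4: Ashgrove=21 Briarlake=25 Elkhorn=30 Ironridge=25 → close Briarlake (overflow 20)
  25÷3 = 8 each, +1 to first 1
Round 5: Ashgrove=30 Elkhorn=38 Ironridge=33 → close Elkhorn (overflow 25)
  38÷2 = 19 each, +1 to first 0
Round 6: Ashgrove=49 Ironridge=52 → close Ironridge (overflow 40)
  52÷1 = 52 each, +1 to first 0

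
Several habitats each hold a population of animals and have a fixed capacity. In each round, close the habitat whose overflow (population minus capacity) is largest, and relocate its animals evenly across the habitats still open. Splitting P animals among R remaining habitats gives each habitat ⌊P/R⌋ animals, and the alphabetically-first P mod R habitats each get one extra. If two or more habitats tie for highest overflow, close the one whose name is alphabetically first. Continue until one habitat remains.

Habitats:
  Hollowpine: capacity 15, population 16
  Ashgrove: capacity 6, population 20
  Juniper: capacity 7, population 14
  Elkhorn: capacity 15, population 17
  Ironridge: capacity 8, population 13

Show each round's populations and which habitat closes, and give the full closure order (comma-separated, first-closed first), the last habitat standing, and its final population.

Round 1: Ashgrove=20 Elkhorn=17 Hollowpine=16 Ironridge=13 Juniper=14 → close Ashgrove (overflow 14)
  20÷4 = 5 each, +1 to first 0
Round 2: Elkhorn=22 Hollowpine=21 Ironridge=18 Juniper=19 → close Juniper (overflow 12)
  19÷3 = 6 each, +1 to first 1
Round 3: Elkhorn=29 Hollowpine=27 Ironridge=24 → close Ironridge (overflow 16)
  24÷2 = 12 each, +1 to first 0
Round 4: Elkhorn=41 Hollowpine=39 → close Elkhorn (overflow 26)
  41÷1 = 41 each, +1 to first 0

Closure order: Ashgrove, Juniper, Ironridge, Elkhorn
Last habitat: Hollowpine with 80 animals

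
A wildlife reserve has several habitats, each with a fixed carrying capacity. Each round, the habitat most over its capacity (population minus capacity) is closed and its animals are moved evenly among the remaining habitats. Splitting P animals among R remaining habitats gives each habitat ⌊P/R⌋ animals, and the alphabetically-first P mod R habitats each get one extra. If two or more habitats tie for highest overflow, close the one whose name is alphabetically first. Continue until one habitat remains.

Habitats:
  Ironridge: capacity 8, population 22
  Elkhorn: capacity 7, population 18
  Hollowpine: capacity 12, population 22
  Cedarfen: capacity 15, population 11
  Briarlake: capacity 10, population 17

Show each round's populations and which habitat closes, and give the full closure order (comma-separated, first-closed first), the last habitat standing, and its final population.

Closure order: Ironridge, Elkhorn, Hollowpine, Briarlake
Last habitat: Cedarfen with 90 animals

Round 1: Briarlake=17 Cedarfen=11 Elkhorn=18 Hollowpine=22 Ironridge=22 → close Ironridge (overflow 14)
  22÷4 = 5 each, +1 to first 2
Round 2: Briarlake=23 Cedarfen=17 Elkhorn=23 Hollowpine=27 → close Elkhorn (overflow 16)
  23÷3 = 7 each, +1 to first 2
Round 3: Briarlake=31 Cedarfen=25 Hollowpine=34 → close Hollowpine (overflow 22)
  34÷2 = 17 each, +1 to first 0
Round 4: Briarlake=48 Cedarfen=42 → close Briarlake (overflow 38)
  48÷1 = 48 each, +1 to first 0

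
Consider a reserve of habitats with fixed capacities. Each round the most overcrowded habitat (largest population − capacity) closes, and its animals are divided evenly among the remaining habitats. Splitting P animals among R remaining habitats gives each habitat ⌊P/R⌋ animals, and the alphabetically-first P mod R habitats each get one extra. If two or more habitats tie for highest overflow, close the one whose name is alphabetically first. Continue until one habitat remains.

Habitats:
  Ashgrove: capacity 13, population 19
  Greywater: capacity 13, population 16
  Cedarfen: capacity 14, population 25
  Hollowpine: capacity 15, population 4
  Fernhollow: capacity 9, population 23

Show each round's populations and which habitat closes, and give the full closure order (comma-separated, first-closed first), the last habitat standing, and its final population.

Round 1: Ashgrove=19 Cedarfen=25 Fernhollow=23 Greywater=16 Hollowpine=4 → close Fernhollow (overflow 14)
  23÷4 = 5 each, +1 to first 3
Round 2: Ashgrove=25 Cedarfen=31 Greywater=22 Hollowpine=9 → close Cedarfen (overflow 17)
  31÷3 = 10 each, +1 to first 1
Round 3: Ashgrove=36 Greywater=32 Hollowpine=19 → close Ashgrove (overflow 23)
  36÷2 = 18 each, +1 to first 0
Round 4: Greywater=50 Hollowpine=37 → close Greywater (overflow 37)
  50÷1 = 50 each, +1 to first 0

Closure order: Fernhollow, Cedarfen, Ashgrove, Greywater
Last habitat: Hollowpine with 87 animals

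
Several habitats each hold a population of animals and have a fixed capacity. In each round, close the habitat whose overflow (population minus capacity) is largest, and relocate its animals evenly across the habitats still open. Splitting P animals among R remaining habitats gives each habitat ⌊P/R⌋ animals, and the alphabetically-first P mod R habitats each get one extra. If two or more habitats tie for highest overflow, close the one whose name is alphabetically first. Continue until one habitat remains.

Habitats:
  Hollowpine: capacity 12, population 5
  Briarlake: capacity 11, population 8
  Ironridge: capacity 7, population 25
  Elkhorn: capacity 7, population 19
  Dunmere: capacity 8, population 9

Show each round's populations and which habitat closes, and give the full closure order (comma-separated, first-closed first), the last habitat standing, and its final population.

Closure order: Ironridge, Elkhorn, Dunmere, Briarlake
Last habitat: Hollowpine with 66 animals

Round 1: Briarlake=8 Dunmere=9 Elkhorn=19 Hollowpine=5 Ironridge=25 → close Ironridge (overflow 18)
  25÷4 = 6 each, +1 to first 1
Round 2: Briarlake=15 Dunmere=15 Elkhorn=25 Hollowpine=11 → close Elkhorn (overflow 18)
  25÷3 = 8 each, +1 to first 1
Round 3: Briarlake=24 Dunmere=23 Hollowpine=19 → close Dunmere (overflow 15)
  23÷2 = 11 each, +1 to first 1
Round 4: Briarlake=36 Hollowpine=30 → close Briarlake (overflow 25)
  36÷1 = 36 each, +1 to first 0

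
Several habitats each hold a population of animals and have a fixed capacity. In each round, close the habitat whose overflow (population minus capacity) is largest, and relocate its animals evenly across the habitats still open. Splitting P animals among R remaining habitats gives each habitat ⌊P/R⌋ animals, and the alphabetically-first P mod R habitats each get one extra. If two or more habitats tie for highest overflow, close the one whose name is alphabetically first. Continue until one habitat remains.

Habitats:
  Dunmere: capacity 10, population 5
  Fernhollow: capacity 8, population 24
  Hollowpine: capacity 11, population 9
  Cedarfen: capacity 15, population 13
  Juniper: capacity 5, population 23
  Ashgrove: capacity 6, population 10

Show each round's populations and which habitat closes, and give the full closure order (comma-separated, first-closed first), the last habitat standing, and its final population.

Round 1: Ashgrove=10 Cedarfen=13 Dunmere=5 Fernhollow=24 Hollowpine=9 Juniper=23 → close Juniper (overflow 18)
  23÷5 = 4 each, +1 to first 3
Round 2: Ashgrove=15 Cedarfen=18 Dunmere=10 Fernhollow=28 Hollowpine=13 → close Fernhollow (overflow 20)
  28÷4 = 7 each, +1 to first 0
Round 3: Ashgrove=22 Cedarfen=25 Dunmere=17 Hollowpine=20 → close Ashgrove (overflow 16)
  22÷3 = 7 each, +1 to first 1
Round 4: Cedarfen=33 Dunmere=24 Hollowpine=27 → close Cedarfen (overflow 18)
  33÷2 = 16 each, +1 to first 1
Round 5: Dunmere=41 Hollowpine=43 → close Hollowpine (overflow 32)
  43÷1 = 43 each, +1 to first 0

Closure order: Juniper, Fernhollow, Ashgrove, Cedarfen, Hollowpine
Last habitat: Dunmere with 84 animals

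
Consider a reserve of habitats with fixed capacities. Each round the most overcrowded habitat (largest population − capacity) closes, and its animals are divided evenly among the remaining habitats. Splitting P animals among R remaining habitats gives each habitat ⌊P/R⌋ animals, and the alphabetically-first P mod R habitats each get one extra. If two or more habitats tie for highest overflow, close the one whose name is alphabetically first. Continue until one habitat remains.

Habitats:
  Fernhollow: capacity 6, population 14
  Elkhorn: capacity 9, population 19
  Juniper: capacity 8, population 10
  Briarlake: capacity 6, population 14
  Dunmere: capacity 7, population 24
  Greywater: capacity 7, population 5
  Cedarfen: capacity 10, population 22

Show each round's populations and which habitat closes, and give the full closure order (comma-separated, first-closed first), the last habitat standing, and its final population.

Round 1: Briarlake=14 Cedarfen=22 Dunmere=24 Elkhorn=19 Fernhollow=14 Greywater=5 Juniper=10 → close Dunmere (overflow 17)
  24÷6 = 4 each, +1 to first 0
Round 2: Briarlake=18 Cedarfen=26 Elkhorn=23 Fernhollow=18 Greywater=9 Juniper=14 → close Cedarfen (overflow 16)
  26÷5 = 5 each, +1 to first 1
Round 3: Briarlake=24 Elkhorn=28 Fernhollow=23 Greywater=14 Juniper=19 → close Elkhorn (overflow 19)
  28÷4 = 7 each, +1 to first 0
Round 4: Briarlake=31 Fernhollow=30 Greywater=21 Juniper=26 → close Briarlake (overflow 25)
  31÷3 = 10 each, +1 to first 1
Round 5: Fernhollow=41 Greywater=31 Juniper=36 → close Fernhollow (overflow 35)
  41÷2 = 20 each, +1 to first 1
Round 6: Greywater=52 Juniper=56 → close Juniper (overflow 48)
  56÷1 = 56 each, +1 to first 0

Closure order: Dunmere, Cedarfen, Elkhorn, Briarlake, Fernhollow, Juniper
Last habitat: Greywater with 108 animals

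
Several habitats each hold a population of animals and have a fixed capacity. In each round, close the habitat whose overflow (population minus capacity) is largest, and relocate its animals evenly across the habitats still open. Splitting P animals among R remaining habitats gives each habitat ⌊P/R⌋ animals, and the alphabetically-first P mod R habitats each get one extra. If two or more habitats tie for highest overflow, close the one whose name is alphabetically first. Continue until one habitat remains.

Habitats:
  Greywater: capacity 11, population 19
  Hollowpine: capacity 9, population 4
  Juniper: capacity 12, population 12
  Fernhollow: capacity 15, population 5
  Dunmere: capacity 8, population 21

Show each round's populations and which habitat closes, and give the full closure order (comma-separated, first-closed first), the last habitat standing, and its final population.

Closure order: Dunmere, Greywater, Juniper, Hollowpine
Last habitat: Fernhollow with 61 animals

Round 1: Dunmere=21 Fernhollow=5 Greywater=19 Hollowpine=4 Juniper=12 → close Dunmere (overflow 13)
  21÷4 = 5 each, +1 to first 1
Round 2: Fernhollow=11 Greywater=24 Hollowpine=9 Juniper=17 → close Greywater (overflow 13)
  24÷3 = 8 each, +1 to first 0
Round 3: Fernhollow=19 Hollowpine=17 Juniper=25 → close Juniper (overflow 13)
  25÷2 = 12 each, +1 to first 1
Round 4: Fernhollow=32 Hollowpine=29 → close Hollowpine (overflow 20)
  29÷1 = 29 each, +1 to first 0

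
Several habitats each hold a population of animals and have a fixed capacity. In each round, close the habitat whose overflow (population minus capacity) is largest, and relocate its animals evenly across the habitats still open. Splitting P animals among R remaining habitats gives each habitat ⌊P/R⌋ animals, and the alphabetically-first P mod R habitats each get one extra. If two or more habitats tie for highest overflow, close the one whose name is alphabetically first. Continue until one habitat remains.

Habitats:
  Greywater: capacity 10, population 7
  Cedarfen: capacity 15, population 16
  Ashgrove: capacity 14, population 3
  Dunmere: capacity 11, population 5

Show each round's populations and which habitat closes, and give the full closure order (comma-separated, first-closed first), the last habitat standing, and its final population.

Closure order: Cedarfen, Greywater, Dunmere
Last habitat: Ashgrove with 31 animals

Round 1: Ashgrove=3 Cedarfen=16 Dunmere=5 Greywater=7 → close Cedarfen (overflow 1)
  16÷3 = 5 each, +1 to first 1
Round 2: Ashgrove=9 Dunmere=10 Greywater=12 → close Greywater (overflow 2)
  12÷2 = 6 each, +1 to first 0
Round 3: Ashgrove=15 Dunmere=16 → close Dunmere (overflow 5)
  16÷1 = 16 each, +1 to first 0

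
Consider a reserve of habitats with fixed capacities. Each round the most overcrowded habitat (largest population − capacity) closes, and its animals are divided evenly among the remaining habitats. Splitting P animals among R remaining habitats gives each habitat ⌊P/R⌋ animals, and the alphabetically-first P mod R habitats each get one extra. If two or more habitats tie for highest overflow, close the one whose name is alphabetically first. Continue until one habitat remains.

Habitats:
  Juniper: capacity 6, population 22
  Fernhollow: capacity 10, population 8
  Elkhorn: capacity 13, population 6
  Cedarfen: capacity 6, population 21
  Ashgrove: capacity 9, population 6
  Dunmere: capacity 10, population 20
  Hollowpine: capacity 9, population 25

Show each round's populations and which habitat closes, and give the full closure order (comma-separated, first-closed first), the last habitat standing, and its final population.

Closure order: Hollowpine, Juniper, Cedarfen, Dunmere, Ashgrove, Fernhollow
Last habitat: Elkhorn with 108 animals

Round 1: Ashgrove=6 Cedarfen=21 Dunmere=20 Elkhorn=6 Fernhollow=8 Hollowpine=25 Juniper=22 → close Hollowpine (overflow 16)
  25÷6 = 4 each, +1 to first 1
Round 2: Ashgrove=11 Cedarfen=25 Dunmere=24 Elkhorn=10 Fernhollow=12 Juniper=26 → close Juniper (overflow 20)
  26÷5 = 5 each, +1 to first 1
Round 3: Ashgrove=17 Cedarfen=30 Dunmere=29 Elkhorn=15 Fernhollow=17 → close Cedarfen (overflow 24)
  30÷4 = 7 each, +1 to first 2
Round 4: Ashgrove=25 Dunmere=37 Elkhorn=22 Fernhollow=24 → close Dunmere (overflow 27)
  37÷3 = 12 each, +1 to first 1
Round 5: Ashgrove=38 Elkhorn=34 Fernhollow=36 → close Ashgrove (overflow 29)
  38÷2 = 19 each, +1 to first 0
Round 6: Elkhorn=53 Fernhollow=55 → close Fernhollow (overflow 45)
  55÷1 = 55 each, +1 to first 0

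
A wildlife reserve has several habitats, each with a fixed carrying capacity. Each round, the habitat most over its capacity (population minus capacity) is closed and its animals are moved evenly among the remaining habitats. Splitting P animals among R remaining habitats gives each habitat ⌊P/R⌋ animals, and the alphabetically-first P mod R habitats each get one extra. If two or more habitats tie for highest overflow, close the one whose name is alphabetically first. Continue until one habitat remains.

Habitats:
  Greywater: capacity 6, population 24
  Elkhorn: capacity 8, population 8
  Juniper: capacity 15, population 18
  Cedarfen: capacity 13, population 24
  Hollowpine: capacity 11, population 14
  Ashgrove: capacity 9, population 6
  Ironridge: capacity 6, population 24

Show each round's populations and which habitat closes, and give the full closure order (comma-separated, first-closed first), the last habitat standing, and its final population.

Round 1: Ashgrove=6 Cedarfen=24 Elkhorn=8 Greywater=24 Hollowpine=14 Ironridge=24 Juniper=18 → close Greywater (overflow 18)
  24÷6 = 4 each, +1 to first 0
Round 2: Ashgrove=10 Cedarfen=28 Elkhorn=12 Hollowpine=18 Ironridge=28 Juniper=22 → close Ironridge (overflow 22)
  28÷5 = 5 each, +1 to first 3
Round 3: Ashgrove=16 Cedarfen=34 Elkhorn=18 Hollowpine=23 Juniper=27 → close Cedarfen (overflow 21)
  34÷4 = 8 each, +1 to first 2
Round 4: Ashgrove=25 Elkhorn=27 Hollowpine=31 Juniper=35 → close Hollowpine (overflow 20)
  31÷3 = 10 each, +1 to first 1
Round 5: Ashgrove=36 Elkhorn=37 Juniper=45 → close Juniper (overflow 30)
  45÷2 = 22 each, +1 to first 1
Round 6: Ashgrove=59 Elkhorn=59 → close Elkhorn (overflow 51)
  59÷1 = 59 each, +1 to first 0

Closure order: Greywater, Ironridge, Cedarfen, Hollowpine, Juniper, Elkhorn
Last habitat: Ashgrove with 118 animals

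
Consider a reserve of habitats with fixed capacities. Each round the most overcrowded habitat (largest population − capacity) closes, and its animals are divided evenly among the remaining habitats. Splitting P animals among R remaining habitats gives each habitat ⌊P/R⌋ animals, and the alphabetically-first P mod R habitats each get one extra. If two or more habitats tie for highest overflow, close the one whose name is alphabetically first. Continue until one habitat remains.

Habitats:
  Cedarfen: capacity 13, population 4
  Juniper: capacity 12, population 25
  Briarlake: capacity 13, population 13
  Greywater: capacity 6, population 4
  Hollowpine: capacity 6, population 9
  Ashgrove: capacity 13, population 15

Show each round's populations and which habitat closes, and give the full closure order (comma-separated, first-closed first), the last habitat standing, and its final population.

Closure order: Juniper, Hollowpine, Ashgrove, Briarlake, Greywater
Last habitat: Cedarfen with 70 animals

Round 1: Ashgrove=15 Briarlake=13 Cedarfen=4 Greywater=4 Hollowpine=9 Juniper=25 → close Juniper (overflow 13)
  25÷5 = 5 each, +1 to first 0
Round 2: Ashgrove=20 Briarlake=18 Cedarfen=9 Greywater=9 Hollowpine=14 → close Hollowpine (overflow 8)
  14÷4 = 3 each, +1 to first 2
Round 3: Ashgrove=24 Briarlake=22 Cedarfen=12 Greywater=12 → close Ashgrove (overflow 11)
  24÷3 = 8 each, +1 to first 0
Round 4: Briarlake=30 Cedarfen=20 Greywater=20 → close Briarlake (overflow 17)
  30÷2 = 15 each, +1 to first 0
Round 5: Cedarfen=35 Greywater=35 → close Greywater (overflow 29)
  35÷1 = 35 each, +1 to first 0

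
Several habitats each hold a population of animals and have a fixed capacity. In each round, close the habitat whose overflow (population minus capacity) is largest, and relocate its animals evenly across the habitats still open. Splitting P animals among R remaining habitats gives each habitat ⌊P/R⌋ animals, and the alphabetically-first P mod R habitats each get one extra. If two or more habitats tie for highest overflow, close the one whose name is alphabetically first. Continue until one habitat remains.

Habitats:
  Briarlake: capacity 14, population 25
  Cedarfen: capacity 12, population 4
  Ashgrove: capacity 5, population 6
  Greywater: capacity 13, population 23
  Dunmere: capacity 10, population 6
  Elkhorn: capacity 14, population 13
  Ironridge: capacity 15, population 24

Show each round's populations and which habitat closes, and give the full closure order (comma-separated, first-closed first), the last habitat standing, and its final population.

Round 1: Ashgrove=6 Briarlake=25 Cedarfen=4 Dunmere=6 Elkhorn=13 Greywater=23 Ironridge=24 → close Briarlake (overflow 11)
  25÷6 = 4 each, +1 to first 1
Round 2: Ashgrove=11 Cedarfen=8 Dunmere=10 Elkhorn=17 Greywater=27 Ironridge=28 → close Greywater (overflow 14)
  27÷5 = 5 each, +1 to first 2
Round 3: Ashgrove=17 Cedarfen=14 Dunmere=15 Elkhorn=22 Ironridge=33 → close Ironridge (overflow 18)
  33÷4 = 8 each, +1 to first 1
Round 4: Ashgrove=26 Cedarfen=22 Dunmere=23 Elkhorn=30 → close Ashgrove (overflow 21)
  26÷3 = 8 each, +1 to first 2
Round 5: Cedarfen=31 Dunmere=32 Elkhorn=38 → close Elkhorn (overflow 24)
  38÷2 = 19 each, +1 to first 0
Round 6: Cedarfen=50 Dunmere=51 → close Dunmere (overflow 41)
  51÷1 = 51 each, +1 to first 0

Closure order: Briarlake, Greywater, Ironridge, Ashgrove, Elkhorn, Dunmere
Last habitat: Cedarfen with 101 animals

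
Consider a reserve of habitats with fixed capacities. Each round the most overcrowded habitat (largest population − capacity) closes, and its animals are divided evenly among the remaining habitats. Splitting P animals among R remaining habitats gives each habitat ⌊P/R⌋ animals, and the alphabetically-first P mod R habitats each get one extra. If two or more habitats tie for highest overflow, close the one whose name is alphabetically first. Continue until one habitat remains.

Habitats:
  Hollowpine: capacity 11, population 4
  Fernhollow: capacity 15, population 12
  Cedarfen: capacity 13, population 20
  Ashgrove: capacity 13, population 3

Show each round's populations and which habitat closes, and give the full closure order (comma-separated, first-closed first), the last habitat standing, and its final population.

Round 1: Ashgrove=3 Cedarfen=20 Fernhollow=12 Hollowpine=4 → close Cedarfen (overflow 7)
  20÷3 = 6 each, +1 to first 2
Round 2: Ashgrove=10 Fernhollow=19 Hollowpine=10 → close Fernhollow (overflow 4)
  19÷2 = 9 each, +1 to first 1
Round 3: Ashgrove=20 Hollowpine=19 → close Hollowpine (overflow 8)
  19÷1 = 19 each, +1 to first 0

Closure order: Cedarfen, Fernhollow, Hollowpine
Last habitat: Ashgrove with 39 animals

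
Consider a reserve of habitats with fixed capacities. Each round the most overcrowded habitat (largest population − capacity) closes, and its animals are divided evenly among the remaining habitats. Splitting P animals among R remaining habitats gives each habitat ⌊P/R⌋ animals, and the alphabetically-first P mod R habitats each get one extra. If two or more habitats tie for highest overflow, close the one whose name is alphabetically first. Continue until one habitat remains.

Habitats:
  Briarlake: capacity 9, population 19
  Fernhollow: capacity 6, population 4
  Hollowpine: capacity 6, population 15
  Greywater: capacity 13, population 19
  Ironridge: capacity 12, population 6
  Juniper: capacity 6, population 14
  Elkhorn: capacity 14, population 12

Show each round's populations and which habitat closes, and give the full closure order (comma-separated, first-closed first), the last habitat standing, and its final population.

Closure order: Briarlake, Hollowpine, Juniper, Greywater, Elkhorn, Fernhollow
Last habitat: Ironridge with 89 animals

Round 1: Briarlake=19 Elkhorn=12 Fernhollow=4 Greywater=19 Hollowpine=15 Ironridge=6 Juniper=14 → close Briarlake (overflow 10)
  19÷6 = 3 each, +1 to first 1
Round 2: Elkhorn=16 Fernhollow=7 Greywater=22 Hollowpine=18 Ironridge=9 Juniper=17 → close Hollowpine (overflow 12)
  18÷5 = 3 each, +1 to first 3
Round 3: Elkhorn=20 Fernhollow=11 Greywater=26 Ironridge=12 Juniper=20 → close Juniper (overflow 14)
  20÷4 = 5 each, +1 to first 0
Round 4: Elkhorn=25 Fernhollow=16 Greywater=31 Ironridge=17 → close Greywater (overflow 18)
  31÷3 = 10 each, +1 to first 1
Round 5: Elkhorn=36 Fernhollow=26 Ironridge=27 → close Elkhorn (overflow 22)
  36÷2 = 18 each, +1 to first 0
Round 6: Fernhollow=44 Ironridge=45 → close Fernhollow (overflow 38)
  44÷1 = 44 each, +1 to first 0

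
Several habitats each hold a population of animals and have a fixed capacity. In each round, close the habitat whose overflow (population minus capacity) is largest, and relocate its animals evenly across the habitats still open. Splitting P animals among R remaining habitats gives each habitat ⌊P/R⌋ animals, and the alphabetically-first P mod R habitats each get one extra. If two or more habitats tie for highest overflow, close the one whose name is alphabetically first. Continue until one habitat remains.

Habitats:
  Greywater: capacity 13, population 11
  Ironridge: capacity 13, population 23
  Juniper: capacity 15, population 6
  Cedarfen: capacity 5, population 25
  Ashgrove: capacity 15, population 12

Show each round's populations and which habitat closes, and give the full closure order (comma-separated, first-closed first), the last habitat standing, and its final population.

Closure order: Cedarfen, Ironridge, Ashgrove, Greywater
Last habitat: Juniper with 77 animals

Round 1: Ashgrove=12 Cedarfen=25 Greywater=11 Ironridge=23 Juniper=6 → close Cedarfen (overflow 20)
  25÷4 = 6 each, +1 to first 1
Round 2: Ashgrove=19 Greywater=17 Ironridge=29 Juniper=12 → close Ironridge (overflow 16)
  29÷3 = 9 each, +1 to first 2
Round 3: Ashgrove=29 Greywater=27 Juniper=21 → close Ashgrove (overflow 14)
  29÷2 = 14 each, +1 to first 1
Round 4: Greywater=42 Juniper=35 → close Greywater (overflow 29)
  42÷1 = 42 each, +1 to first 0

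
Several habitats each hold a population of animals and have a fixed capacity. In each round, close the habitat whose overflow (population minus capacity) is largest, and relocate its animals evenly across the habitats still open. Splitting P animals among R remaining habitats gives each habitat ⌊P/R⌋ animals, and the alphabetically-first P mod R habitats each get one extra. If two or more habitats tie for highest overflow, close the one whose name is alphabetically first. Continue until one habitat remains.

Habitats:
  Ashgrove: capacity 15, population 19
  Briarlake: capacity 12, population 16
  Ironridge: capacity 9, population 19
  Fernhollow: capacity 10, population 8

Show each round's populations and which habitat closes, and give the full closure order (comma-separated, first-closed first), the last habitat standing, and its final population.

Closure order: Ironridge, Ashgrove, Briarlake
Last habitat: Fernhollow with 62 animals

Round 1: Ashgrove=19 Briarlake=16 Fernhollow=8 Ironridge=19 → close Ironridge (overflow 10)
  19÷3 = 6 each, +1 to first 1
Round 2: Ashgrove=26 Briarlake=22 Fernhollow=14 → close Ashgrove (overflow 11)
  26÷2 = 13 each, +1 to first 0
Round 3: Briarlake=35 Fernhollow=27 → close Briarlake (overflow 23)
  35÷1 = 35 each, +1 to first 0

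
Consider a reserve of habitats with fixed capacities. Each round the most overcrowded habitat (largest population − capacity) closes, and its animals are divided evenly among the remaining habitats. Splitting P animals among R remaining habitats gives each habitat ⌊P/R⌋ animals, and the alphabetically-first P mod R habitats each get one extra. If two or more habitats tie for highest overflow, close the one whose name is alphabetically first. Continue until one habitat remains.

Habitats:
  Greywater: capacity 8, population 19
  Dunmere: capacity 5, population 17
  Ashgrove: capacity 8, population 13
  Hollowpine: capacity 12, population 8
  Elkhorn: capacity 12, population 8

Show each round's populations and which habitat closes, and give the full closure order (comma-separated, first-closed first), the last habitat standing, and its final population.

Closure order: Dunmere, Greywater, Ashgrove, Elkhorn
Last habitat: Hollowpine with 65 animals

Round 1: Ashgrove=13 Dunmere=17 Elkhorn=8 Greywater=19 Hollowpine=8 → close Dunmere (overflow 12)
  17÷4 = 4 each, +1 to first 1
Round 2: Ashgrove=18 Elkhorn=12 Greywater=23 Hollowpine=12 → close Greywater (overflow 15)
  23÷3 = 7 each, +1 to first 2
Round 3: Ashgrove=26 Elkhorn=20 Hollowpine=19 → close Ashgrove (overflow 18)
  26÷2 = 13 each, +1 to first 0
Round 4: Elkhorn=33 Hollowpine=32 → close Elkhorn (overflow 21)
  33÷1 = 33 each, +1 to first 0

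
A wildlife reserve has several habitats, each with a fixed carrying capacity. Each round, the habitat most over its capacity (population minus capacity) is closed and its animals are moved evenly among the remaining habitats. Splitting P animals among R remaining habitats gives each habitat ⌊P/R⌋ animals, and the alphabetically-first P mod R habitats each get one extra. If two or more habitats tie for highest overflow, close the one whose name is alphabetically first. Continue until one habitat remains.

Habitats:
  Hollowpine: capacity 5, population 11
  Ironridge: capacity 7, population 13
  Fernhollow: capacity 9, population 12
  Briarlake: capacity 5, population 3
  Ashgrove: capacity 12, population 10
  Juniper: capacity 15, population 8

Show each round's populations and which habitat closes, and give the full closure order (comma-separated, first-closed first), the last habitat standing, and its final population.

Closure order: Hollowpine, Ironridge, Fernhollow, Ashgrove, Briarlake
Last habitat: Juniper with 57 animals

Round 1: Ashgrove=10 Briarlake=3 Fernhollow=12 Hollowpine=11 Ironridge=13 Juniper=8 → close Hollowpine (overflow 6)
  11÷5 = 2 each, +1 to first 1
Round 2: Ashgrove=13 Briarlake=5 Fernhollow=14 Ironridge=15 Juniper=10 → close Ironridge (overflow 8)
  15÷4 = 3 each, +1 to first 3
Round 3: Ashgrove=17 Briarlake=9 Fernhollow=18 Juniper=13 → close Fernhollow (overflow 9)
  18÷3 = 6 each, +1 to first 0
Round 4: Ashgrove=23 Briarlake=15 Juniper=19 → close Ashgrove (overflow 11)
  23÷2 = 11 each, +1 to first 1
Round 5: Briarlake=27 Juniper=30 → close Briarlake (overflow 22)
  27÷1 = 27 each, +1 to first 0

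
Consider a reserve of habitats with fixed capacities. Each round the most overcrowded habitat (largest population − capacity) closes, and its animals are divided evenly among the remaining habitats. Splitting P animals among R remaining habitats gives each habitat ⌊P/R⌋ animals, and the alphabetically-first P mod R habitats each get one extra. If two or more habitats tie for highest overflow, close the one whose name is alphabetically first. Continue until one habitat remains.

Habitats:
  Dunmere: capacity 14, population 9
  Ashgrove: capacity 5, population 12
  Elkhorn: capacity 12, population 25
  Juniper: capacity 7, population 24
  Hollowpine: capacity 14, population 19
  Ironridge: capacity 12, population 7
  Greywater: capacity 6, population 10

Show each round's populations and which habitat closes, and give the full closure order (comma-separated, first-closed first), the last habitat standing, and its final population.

Closure order: Juniper, Elkhorn, Ashgrove, Greywater, Hollowpine, Dunmere
Last habitat: Ironridge with 106 animals

Round 1: Ashgrove=12 Dunmere=9 Elkhorn=25 Greywater=10 Hollowpine=19 Ironridge=7 Juniper=24 → close Juniper (overflow 17)
  24÷6 = 4 each, +1 to first 0
Round 2: Ashgrove=16 Dunmere=13 Elkhorn=29 Greywater=14 Hollowpine=23 Ironridge=11 → close Elkhorn (overflow 17)
  29÷5 = 5 each, +1 to first 4
Round 3: Ashgrove=22 Dunmere=19 Greywater=20 Hollowpine=29 Ironridge=16 → close Ashgrove (overflow 17)
  22÷4 = 5 each, +1 to first 2
Round 4: Dunmere=25 Greywater=26 Hollowpine=34 Ironridge=21 → close Greywater (overflow 20)
  26÷3 = 8 each, +1 to first 2
Round 5: Dunmere=34 Hollowpine=43 Ironridge=29 → close Hollowpine (overflow 29)
  43÷2 = 21 each, +1 to first 1
Round 6: Dunmere=56 Ironridge=50 → close Dunmere (overflow 42)
  56÷1 = 56 each, +1 to first 0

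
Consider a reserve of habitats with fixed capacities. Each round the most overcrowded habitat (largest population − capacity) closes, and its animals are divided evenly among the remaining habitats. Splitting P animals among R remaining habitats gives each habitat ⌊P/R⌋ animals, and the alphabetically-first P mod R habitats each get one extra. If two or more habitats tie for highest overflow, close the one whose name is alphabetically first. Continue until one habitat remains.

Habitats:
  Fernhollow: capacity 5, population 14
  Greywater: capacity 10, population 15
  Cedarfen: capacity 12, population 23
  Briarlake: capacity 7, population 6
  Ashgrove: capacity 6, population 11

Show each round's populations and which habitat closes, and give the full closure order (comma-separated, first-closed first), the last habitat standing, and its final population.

Round 1: Ashgrove=11 Briarlake=6 Cedarfen=23 Fernhollow=14 Greywater=15 → close Cedarfen (overflow 11)
  23÷4 = 5 each, +1 to first 3
Round 2: Ashgrove=17 Briarlake=12 Fernhollow=20 Greywater=20 → close Fernhollow (overflow 15)
  20÷3 = 6 each, +1 to first 2
Round 3: Ashgrove=24 Briarlake=19 Greywater=26 → close Ashgrove (overflow 18)
  24÷2 = 12 each, +1 to first 0
Round 4: Briarlake=31 Greywater=38 → close Greywater (overflow 28)
  38÷1 = 38 each, +1 to first 0

Closure order: Cedarfen, Fernhollow, Ashgrove, Greywater
Last habitat: Briarlake with 69 animals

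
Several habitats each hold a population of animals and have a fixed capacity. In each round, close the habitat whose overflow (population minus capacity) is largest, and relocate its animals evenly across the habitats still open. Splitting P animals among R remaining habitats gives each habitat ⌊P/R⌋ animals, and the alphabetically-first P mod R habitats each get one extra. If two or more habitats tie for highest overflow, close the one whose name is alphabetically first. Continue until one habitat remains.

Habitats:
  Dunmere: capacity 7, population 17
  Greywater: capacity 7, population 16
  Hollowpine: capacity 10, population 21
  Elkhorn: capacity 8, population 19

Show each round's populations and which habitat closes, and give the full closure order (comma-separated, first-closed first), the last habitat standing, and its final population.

Closure order: Elkhorn, Dunmere, Hollowpine
Last habitat: Greywater with 73 animals

Round 1: Dunmere=17 Elkhorn=19 Greywater=16 Hollowpine=21 → close Elkhorn (overflow 11)
  19÷3 = 6 each, +1 to first 1
Round 2: Dunmere=24 Greywater=22 Hollowpine=27 → close Dunmere (overflow 17)
  24÷2 = 12 each, +1 to first 0
Round 3: Greywater=34 Hollowpine=39 → close Hollowpine (overflow 29)
  39÷1 = 39 each, +1 to first 0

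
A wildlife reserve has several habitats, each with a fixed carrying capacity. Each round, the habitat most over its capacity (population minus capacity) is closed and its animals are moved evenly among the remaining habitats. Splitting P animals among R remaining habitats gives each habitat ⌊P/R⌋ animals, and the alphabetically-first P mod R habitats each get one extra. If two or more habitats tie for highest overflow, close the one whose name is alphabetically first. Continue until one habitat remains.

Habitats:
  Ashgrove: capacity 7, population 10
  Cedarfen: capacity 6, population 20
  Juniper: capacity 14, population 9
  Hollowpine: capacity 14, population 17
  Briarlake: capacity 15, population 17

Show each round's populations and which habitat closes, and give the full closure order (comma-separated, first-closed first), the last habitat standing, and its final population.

Round 1: Ashgrove=10 Briarlake=17 Cedarfen=20 Hollowpine=17 Juniper=9 → close Cedarfen (overflow 14)
  20÷4 = 5 each, +1 to first 0
Round 2: Ashgrove=15 Briarlake=22 Hollowpine=22 Juniper=14 → close Ashgrove (overflow 8)
  15÷3 = 5 each, +1 to first 0
Round 3: Briarlake=27 Hollowpine=27 Juniper=19 → close Hollowpine (overflow 13)
  27÷2 = 13 each, +1 to first 1
Round 4: Briarlake=41 Juniper=32 → close Briarlake (overflow 26)
  41÷1 = 41 each, +1 to first 0

Closure order: Cedarfen, Ashgrove, Hollowpine, Briarlake
Last habitat: Juniper with 73 animals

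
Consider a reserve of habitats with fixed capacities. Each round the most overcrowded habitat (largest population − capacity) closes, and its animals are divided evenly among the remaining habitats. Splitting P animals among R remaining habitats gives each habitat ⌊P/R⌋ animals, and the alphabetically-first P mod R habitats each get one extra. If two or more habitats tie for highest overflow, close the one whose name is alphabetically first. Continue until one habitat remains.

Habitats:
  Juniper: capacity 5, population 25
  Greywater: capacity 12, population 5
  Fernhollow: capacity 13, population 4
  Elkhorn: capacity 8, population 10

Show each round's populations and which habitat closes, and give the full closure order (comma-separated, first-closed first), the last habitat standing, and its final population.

Round 1: Elkhorn=10 Fernhollow=4 Greywater=5 Juniper=25 → close Juniper (overflow 20)
  25÷3 = 8 each, +1 to first 1
Round 2: Elkhorn=19 Fernhollow=12 Greywater=13 → close Elkhorn (overflow 11)
  19÷2 = 9 each, +1 to first 1
Round 3: Fernhollow=22 Greywater=22 → close Greywater (overflow 10)
  22÷1 = 22 each, +1 to first 0

Closure order: Juniper, Elkhorn, Greywater
Last habitat: Fernhollow with 44 animals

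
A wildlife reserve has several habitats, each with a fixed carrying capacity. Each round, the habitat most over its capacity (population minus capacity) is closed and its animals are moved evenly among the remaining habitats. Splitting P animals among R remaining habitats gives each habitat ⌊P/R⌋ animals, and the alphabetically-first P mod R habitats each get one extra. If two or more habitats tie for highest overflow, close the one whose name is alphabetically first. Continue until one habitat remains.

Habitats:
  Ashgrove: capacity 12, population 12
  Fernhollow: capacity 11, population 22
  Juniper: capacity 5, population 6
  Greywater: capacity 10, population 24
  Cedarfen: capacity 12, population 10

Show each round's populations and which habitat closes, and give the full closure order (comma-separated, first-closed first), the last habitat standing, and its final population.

Round 1: Ashgrove=12 Cedarfen=10 Fernhollow=22 Greywater=24 Juniper=6 → close Greywater (overflow 14)
  24÷4 = 6 each, +1 to first 0
Round 2: Ashgrove=18 Cedarfen=16 Fernhollow=28 Juniper=12 → close Fernhollow (overflow 17)
  28÷3 = 9 each, +1 to first 1
Round 3: Ashgrove=28 Cedarfen=25 Juniper=21 → close Ashgrove (overflow 16)
  28÷2 = 14 each, +1 to first 0
Round 4: Cedarfen=39 Juniper=35 → close Juniper (overflow 30)
  35÷1 = 35 each, +1 to first 0

Closure order: Greywater, Fernhollow, Ashgrove, Juniper
Last habitat: Cedarfen with 74 animals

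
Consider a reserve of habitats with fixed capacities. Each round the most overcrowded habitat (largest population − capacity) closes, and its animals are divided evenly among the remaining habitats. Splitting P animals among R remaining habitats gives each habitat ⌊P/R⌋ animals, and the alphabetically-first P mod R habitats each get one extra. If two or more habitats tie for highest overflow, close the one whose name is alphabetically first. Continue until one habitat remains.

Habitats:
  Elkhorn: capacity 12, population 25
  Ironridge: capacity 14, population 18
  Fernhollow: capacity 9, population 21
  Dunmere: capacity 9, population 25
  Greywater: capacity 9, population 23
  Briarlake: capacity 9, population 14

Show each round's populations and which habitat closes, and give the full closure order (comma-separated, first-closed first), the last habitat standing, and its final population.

Closure order: Dunmere, Greywater, Elkhorn, Fernhollow, Briarlake
Last habitat: Ironridge with 126 animals

Round 1: Briarlake=14 Dunmere=25 Elkhorn=25 Fernhollow=21 Greywater=23 Ironridge=18 → close Dunmere (overflow 16)
  25÷5 = 5 each, +1 to first 0
Round 2: Briarlake=19 Elkhorn=30 Fernhollow=26 Greywater=28 Ironridge=23 → close Greywater (overflow 19)
  28÷4 = 7 each, +1 to first 0
Round 3: Briarlake=26 Elkhorn=37 Fernhollow=33 Ironridge=30 → close Elkhorn (overflow 25)
  37÷3 = 12 each, +1 to first 1
Round 4: Briarlake=39 Fernhollow=45 Ironridge=42 → close Fernhollow (overflow 36)
  45÷2 = 22 each, +1 to first 1
Round 5: Briarlake=62 Ironridge=64 → close Briarlake (overflow 53)
  62÷1 = 62 each, +1 to first 0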